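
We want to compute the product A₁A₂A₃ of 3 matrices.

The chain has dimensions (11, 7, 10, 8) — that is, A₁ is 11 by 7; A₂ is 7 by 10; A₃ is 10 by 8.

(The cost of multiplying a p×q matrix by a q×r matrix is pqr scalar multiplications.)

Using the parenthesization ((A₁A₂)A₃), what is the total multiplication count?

(A₁A₂): 11×7 by 7×10 → 11×10, cost 11·7·10 = 770
((A₁A₂)A₃): 11×10 by 10×8 → 11×8, cost 11·10·8 = 880; cumulative 1650
Total: 1650 scalar multiplications.

1650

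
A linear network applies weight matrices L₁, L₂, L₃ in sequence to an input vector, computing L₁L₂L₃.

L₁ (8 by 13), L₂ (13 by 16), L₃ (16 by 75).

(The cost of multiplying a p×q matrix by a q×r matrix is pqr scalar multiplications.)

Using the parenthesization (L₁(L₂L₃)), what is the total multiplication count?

(L₂L₃): 13×16 by 16×75 → 13×75, cost 13·16·75 = 15600
(L₁(L₂L₃)): 8×13 by 13×75 → 8×75, cost 8·13·75 = 7800; cumulative 23400
Total: 23400 scalar multiplications.

23400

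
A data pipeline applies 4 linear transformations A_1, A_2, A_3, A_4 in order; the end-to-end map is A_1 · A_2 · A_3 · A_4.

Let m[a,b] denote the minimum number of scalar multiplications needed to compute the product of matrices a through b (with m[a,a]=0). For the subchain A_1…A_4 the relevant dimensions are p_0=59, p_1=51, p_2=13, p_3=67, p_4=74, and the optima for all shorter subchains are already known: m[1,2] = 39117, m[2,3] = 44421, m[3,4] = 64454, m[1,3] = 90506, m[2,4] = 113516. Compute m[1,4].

m[1,4] = min over k∈[1,3] of m[1,k]+m[k+1,4]+p_{0}·p_k·p_{4}.
k=1: 0 + 113516 + 59·51·74 = 336182; k=2: 39117 + 64454 + 59·13·74 = 160329; k=3: 90506 + 0 + 59·67·74 = 383028.
Minimum: 160329 at k=2.

160329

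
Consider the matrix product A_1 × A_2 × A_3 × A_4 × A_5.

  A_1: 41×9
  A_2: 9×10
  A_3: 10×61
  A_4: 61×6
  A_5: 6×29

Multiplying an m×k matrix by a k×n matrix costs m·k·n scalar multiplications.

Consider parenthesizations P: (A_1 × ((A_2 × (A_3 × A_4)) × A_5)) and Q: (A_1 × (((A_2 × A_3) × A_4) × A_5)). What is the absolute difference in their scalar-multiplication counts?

4584

Order P = (A_1 × ((A_2 × (A_3 × A_4)) × A_5)): (A_3 × A_4): 10×61 by 61×6 → 10×6, cost 10·61·6 = 3660; (A_2 × (A_3 × A_4)): 9×10 by 10×6 → 9×6, cost 9·10·6 = 540; cumulative 4200; ((A_2 × (A_3 × A_4)) × A_5): 9×6 by 6×29 → 9×29, cost 9·6·29 = 1566; cumulative 5766; (A_1 × ((A_2 × (A_3 × A_4)) × A_5)): 41×9 by 9×29 → 41×29, cost 41·9·29 = 10701; cumulative 16467. Total 16467.
Order Q = (A_1 × (((A_2 × A_3) × A_4) × A_5)): (A_2 × A_3): 9×10 by 10×61 → 9×61, cost 9·10·61 = 5490; ((A_2 × A_3) × A_4): 9×61 by 61×6 → 9×6, cost 9·61·6 = 3294; cumulative 8784; (((A_2 × A_3) × A_4) × A_5): 9×6 by 6×29 → 9×29, cost 9·6·29 = 1566; cumulative 10350; (A_1 × (((A_2 × A_3) × A_4) × A_5)): 41×9 by 9×29 → 41×29, cost 41·9·29 = 10701; cumulative 21051. Total 21051.
Difference: |16467 − 21051| = 4584.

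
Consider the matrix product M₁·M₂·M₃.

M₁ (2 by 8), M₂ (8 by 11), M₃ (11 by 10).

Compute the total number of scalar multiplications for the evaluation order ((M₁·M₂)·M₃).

396

(M₁·M₂): 2×8 by 8×11 → 2×11, cost 2·8·11 = 176
((M₁·M₂)·M₃): 2×11 by 11×10 → 2×10, cost 2·11·10 = 220; cumulative 396
Total: 396 scalar multiplications.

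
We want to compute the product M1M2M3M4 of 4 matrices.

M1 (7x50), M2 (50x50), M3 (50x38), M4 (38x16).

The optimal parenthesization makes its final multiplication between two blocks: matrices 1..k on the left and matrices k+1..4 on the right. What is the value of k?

3

Adjacent pairs: M1M2 = 7·50·50 = 17500; M2M3 = 50·50·38 = 95000; M3M4 = 50·38·16 = 30400.
Length 3: M1..M3: k=1: 0+95000+7·50·38=108300; k=2: 17500+0+7·50·38=30800 → min 30800 | M2..M4: k=2: 0+30400+50·50·16=70400; k=3: 95000+0+50·38·16=125400 → min 70400.
Top-level splits: k=1: (M1..M1)·(M2..M4) → 0+70400+7·50·16 = 76000; k=2: (M1..M2)·(M3..M4) → 17500+30400+7·50·16 = 53500; k=3: (M1..M3)·(M4..M4) → 30800+0+7·38·16 = 35056.
Best split is after M3, i.e. k = 3.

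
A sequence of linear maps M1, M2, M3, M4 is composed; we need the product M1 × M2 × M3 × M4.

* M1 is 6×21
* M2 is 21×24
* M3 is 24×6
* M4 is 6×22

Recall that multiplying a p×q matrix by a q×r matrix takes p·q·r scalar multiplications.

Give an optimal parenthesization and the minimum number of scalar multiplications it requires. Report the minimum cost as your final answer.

Adjacent pairs: M1M2 = 6·21·24 = 3024; M2M3 = 21·24·6 = 3024; M3M4 = 24·6·22 = 3168.
Length 3: M1..M3: k=1: 0+3024+6·21·6=3780; k=2: 3024+0+6·24·6=3888 → min 3780 | M2..M4: k=2: 0+3168+21·24·22=14256; k=3: 3024+0+21·6·22=5796 → min 5796.
Length 4: M1..M4: k=1: 0+5796+6·21·22=8568; k=2: 3024+3168+6·24·22=9360; k=3: 3780+0+6·6·22=4572 → min 4572.
Optimal parenthesization: ((M1 × (M2 × M3)) × M4) with cost 4572.

4572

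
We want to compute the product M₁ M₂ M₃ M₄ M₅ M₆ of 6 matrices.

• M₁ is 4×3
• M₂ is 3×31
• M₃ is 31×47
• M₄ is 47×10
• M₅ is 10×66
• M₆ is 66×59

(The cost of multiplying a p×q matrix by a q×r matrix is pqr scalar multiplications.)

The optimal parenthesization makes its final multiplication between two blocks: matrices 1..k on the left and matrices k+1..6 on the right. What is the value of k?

Adjacent pairs: M₁M₂ = 4·3·31 = 372; M₂M₃ = 3·31·47 = 4371; M₃M₄ = 31·47·10 = 14570; M₄M₅ = 47·10·66 = 31020; M₅M₆ = 10·66·59 = 38940.
Length 3: M₁..M₃: k=1: 0+4371+4·3·47=4935; k=2: 372+0+4·31·47=6200 → min 4935 | M₂..M₄: k=2: 0+14570+3·31·10=15500; k=3: 4371+0+3·47·10=5781 → min 5781 | M₃..M₅: k=3: 0+31020+31·47·66=127182; k=4: 14570+0+31·10·66=35030 → min 35030 | M₄..M₆: k=4: 0+38940+47·10·59=66670; k=5: 31020+0+47·66·59=214038 → min 66670.
Length 4: M₁..M₄: k=1: 0+5781+4·3·10=5901; k=2: 372+14570+4·31·10=16182; k=3: 4935+0+4·47·10=6815 → min 5901 | M₂..M₅: k=2: 0+35030+3·31·66=41168; k=3: 4371+31020+3·47·66=44697; k=4: 5781+0+3·10·66=7761 → min 7761 | M₃..M₆: k=3: 0+66670+31·47·59=152633; k=4: 14570+38940+31·10·59=71800; k=5: 35030+0+31·66·59=155744 → min 71800.
Length 5: M₁..M₅: k=1: 0+7761+4·3·66=8553; k=2: 372+35030+4·31·66=43586; k=3: 4935+31020+4·47·66=48363; k=4: 5901+0+4·10·66=8541 → min 8541 | M₂..M₆: k=2: 0+71800+3·31·59=77287; k=3: 4371+66670+3·47·59=79360; k=4: 5781+38940+3·10·59=46491; k=5: 7761+0+3·66·59=19443 → min 19443.
Top-level splits: k=1: (M₁..M₁)·(M₂..M₆) → 0+19443+4·3·59 = 20151; k=2: (M₁..M₂)·(M₃..M₆) → 372+71800+4·31·59 = 79488; k=3: (M₁..M₃)·(M₄..M₆) → 4935+66670+4·47·59 = 82697; k=4: (M₁..M₄)·(M₅..M₆) → 5901+38940+4·10·59 = 47201; k=5: (M₁..M₅)·(M₆..M₆) → 8541+0+4·66·59 = 24117.
Best split is after M₁, i.e. k = 1.

1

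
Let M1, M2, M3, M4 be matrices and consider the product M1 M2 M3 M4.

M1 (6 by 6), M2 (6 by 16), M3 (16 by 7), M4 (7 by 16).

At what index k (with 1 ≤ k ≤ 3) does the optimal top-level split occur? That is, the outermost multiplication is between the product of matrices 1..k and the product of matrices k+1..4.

3

Adjacent pairs: M1M2 = 6·6·16 = 576; M2M3 = 6·16·7 = 672; M3M4 = 16·7·16 = 1792.
Length 3: M1..M3: k=1: 0+672+6·6·7=924; k=2: 576+0+6·16·7=1248 → min 924 | M2..M4: k=2: 0+1792+6·16·16=3328; k=3: 672+0+6·7·16=1344 → min 1344.
Top-level splits: k=1: (M1..M1)·(M2..M4) → 0+1344+6·6·16 = 1920; k=2: (M1..M2)·(M3..M4) → 576+1792+6·16·16 = 3904; k=3: (M1..M3)·(M4..M4) → 924+0+6·7·16 = 1596.
Best split is after M3, i.e. k = 3.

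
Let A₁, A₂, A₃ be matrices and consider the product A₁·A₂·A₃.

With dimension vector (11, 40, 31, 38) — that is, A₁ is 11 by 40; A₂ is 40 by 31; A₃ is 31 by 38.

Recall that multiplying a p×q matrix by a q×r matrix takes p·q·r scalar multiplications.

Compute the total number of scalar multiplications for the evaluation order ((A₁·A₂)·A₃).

26598

(A₁·A₂): 11×40 by 40×31 → 11×31, cost 11·40·31 = 13640
((A₁·A₂)·A₃): 11×31 by 31×38 → 11×38, cost 11·31·38 = 12958; cumulative 26598
Total: 26598 scalar multiplications.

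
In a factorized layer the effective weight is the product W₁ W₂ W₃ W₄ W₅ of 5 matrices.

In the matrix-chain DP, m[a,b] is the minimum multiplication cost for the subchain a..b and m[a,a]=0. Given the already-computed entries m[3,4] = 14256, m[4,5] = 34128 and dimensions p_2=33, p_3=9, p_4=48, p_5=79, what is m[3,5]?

57591

m[3,5] = min over k∈[3,4] of m[3,k]+m[k+1,5]+p_{2}·p_k·p_{5}.
k=3: 0 + 34128 + 33·9·79 = 57591; k=4: 14256 + 0 + 33·48·79 = 139392.
Minimum: 57591 at k=3.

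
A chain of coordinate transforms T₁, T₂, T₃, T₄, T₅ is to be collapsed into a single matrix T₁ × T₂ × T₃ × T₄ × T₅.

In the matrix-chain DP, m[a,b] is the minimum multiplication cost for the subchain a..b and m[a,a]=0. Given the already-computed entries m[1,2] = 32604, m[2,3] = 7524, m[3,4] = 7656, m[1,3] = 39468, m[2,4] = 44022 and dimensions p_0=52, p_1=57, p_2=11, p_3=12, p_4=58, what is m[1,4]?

m[1,4] = min over k∈[1,3] of m[1,k]+m[k+1,4]+p_{0}·p_k·p_{4}.
k=1: 0 + 44022 + 52·57·58 = 215934; k=2: 32604 + 7656 + 52·11·58 = 73436; k=3: 39468 + 0 + 52·12·58 = 75660.
Minimum: 73436 at k=2.

73436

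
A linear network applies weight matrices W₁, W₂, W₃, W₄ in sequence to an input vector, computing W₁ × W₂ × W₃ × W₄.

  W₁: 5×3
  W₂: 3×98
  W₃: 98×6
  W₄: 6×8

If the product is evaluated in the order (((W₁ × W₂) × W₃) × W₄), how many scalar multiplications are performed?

(W₁ × W₂): 5×3 by 3×98 → 5×98, cost 5·3·98 = 1470
((W₁ × W₂) × W₃): 5×98 by 98×6 → 5×6, cost 5·98·6 = 2940; cumulative 4410
(((W₁ × W₂) × W₃) × W₄): 5×6 by 6×8 → 5×8, cost 5·6·8 = 240; cumulative 4650
Total: 4650 scalar multiplications.

4650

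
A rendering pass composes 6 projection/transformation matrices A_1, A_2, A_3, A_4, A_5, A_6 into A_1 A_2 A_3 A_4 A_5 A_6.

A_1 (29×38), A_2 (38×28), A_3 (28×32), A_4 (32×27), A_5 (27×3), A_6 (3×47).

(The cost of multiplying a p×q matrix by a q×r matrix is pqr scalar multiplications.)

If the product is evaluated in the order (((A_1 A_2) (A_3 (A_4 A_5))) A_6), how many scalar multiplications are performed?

42661

(A_1 A_2): 29×38 by 38×28 → 29×28, cost 29·38·28 = 30856
(A_4 A_5): 32×27 by 27×3 → 32×3, cost 32·27·3 = 2592
(A_3 (A_4 A_5)): 28×32 by 32×3 → 28×3, cost 28·32·3 = 2688; cumulative 5280
((A_1 A_2) (A_3 (A_4 A_5))): 29×28 by 28×3 → 29×3, cost 29·28·3 = 2436; cumulative 38572
(((A_1 A_2) (A_3 (A_4 A_5))) A_6): 29×3 by 3×47 → 29×47, cost 29·3·47 = 4089; cumulative 42661
Total: 42661 scalar multiplications.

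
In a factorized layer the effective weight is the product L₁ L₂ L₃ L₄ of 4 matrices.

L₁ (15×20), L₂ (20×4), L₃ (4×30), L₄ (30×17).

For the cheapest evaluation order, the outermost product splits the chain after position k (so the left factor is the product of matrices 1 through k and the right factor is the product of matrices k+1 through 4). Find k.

Adjacent pairs: L₁L₂ = 15·20·4 = 1200; L₂L₃ = 20·4·30 = 2400; L₃L₄ = 4·30·17 = 2040.
Length 3: L₁..L₃: k=1: 0+2400+15·20·30=11400; k=2: 1200+0+15·4·30=3000 → min 3000 | L₂..L₄: k=2: 0+2040+20·4·17=3400; k=3: 2400+0+20·30·17=12600 → min 3400.
Top-level splits: k=1: (L₁..L₁)·(L₂..L₄) → 0+3400+15·20·17 = 8500; k=2: (L₁..L₂)·(L₃..L₄) → 1200+2040+15·4·17 = 4260; k=3: (L₁..L₃)·(L₄..L₄) → 3000+0+15·30·17 = 10650.
Best split is after L₂, i.e. k = 2.

2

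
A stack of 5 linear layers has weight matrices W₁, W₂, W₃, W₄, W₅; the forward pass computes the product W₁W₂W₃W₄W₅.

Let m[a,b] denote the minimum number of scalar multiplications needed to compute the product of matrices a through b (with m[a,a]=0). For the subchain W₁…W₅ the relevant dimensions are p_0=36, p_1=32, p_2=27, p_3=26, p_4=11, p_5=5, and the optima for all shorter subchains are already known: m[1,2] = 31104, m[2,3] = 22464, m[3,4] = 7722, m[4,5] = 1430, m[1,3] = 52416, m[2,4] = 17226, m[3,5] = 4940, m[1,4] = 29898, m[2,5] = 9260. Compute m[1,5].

15020

m[1,5] = min over k∈[1,4] of m[1,k]+m[k+1,5]+p_{0}·p_k·p_{5}.
k=1: 0 + 9260 + 36·32·5 = 15020; k=2: 31104 + 4940 + 36·27·5 = 40904; k=3: 52416 + 1430 + 36·26·5 = 58526; k=4: 29898 + 0 + 36·11·5 = 31878.
Minimum: 15020 at k=1.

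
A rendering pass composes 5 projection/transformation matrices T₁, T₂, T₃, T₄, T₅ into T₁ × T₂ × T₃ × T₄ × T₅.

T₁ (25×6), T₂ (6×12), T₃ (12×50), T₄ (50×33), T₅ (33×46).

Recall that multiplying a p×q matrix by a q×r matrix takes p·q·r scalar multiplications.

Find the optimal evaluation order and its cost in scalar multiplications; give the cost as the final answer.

Adjacent pairs: T₁T₂ = 25·6·12 = 1800; T₂T₃ = 6·12·50 = 3600; T₃T₄ = 12·50·33 = 19800; T₄T₅ = 50·33·46 = 75900.
Length 3: T₁..T₃: k=1: 0+3600+25·6·50=11100; k=2: 1800+0+25·12·50=16800 → min 11100 | T₂..T₄: k=2: 0+19800+6·12·33=22176; k=3: 3600+0+6·50·33=13500 → min 13500 | T₃..T₅: k=3: 0+75900+12·50·46=103500; k=4: 19800+0+12·33·46=38016 → min 38016.
Length 4: T₁..T₄: k=1: 0+13500+25·6·33=18450; k=2: 1800+19800+25·12·33=31500; k=3: 11100+0+25·50·33=52350 → min 18450 | T₂..T₅: k=2: 0+38016+6·12·46=41328; k=3: 3600+75900+6·50·46=93300; k=4: 13500+0+6·33·46=22608 → min 22608.
Length 5: T₁..T₅: k=1: 0+22608+25·6·46=29508; k=2: 1800+38016+25·12·46=53616; k=3: 11100+75900+25·50·46=144500; k=4: 18450+0+25·33·46=56400 → min 29508.
Optimal parenthesization: (T₁ × (((T₂ × T₃) × T₄) × T₅)) with cost 29508.

29508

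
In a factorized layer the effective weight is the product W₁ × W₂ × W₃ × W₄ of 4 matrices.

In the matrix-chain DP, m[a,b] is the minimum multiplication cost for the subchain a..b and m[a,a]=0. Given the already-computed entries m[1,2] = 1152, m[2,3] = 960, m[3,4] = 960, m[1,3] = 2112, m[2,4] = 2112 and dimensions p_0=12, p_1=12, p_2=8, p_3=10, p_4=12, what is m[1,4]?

3264

m[1,4] = min over k∈[1,3] of m[1,k]+m[k+1,4]+p_{0}·p_k·p_{4}.
k=1: 0 + 2112 + 12·12·12 = 3840; k=2: 1152 + 960 + 12·8·12 = 3264; k=3: 2112 + 0 + 12·10·12 = 3552.
Minimum: 3264 at k=2.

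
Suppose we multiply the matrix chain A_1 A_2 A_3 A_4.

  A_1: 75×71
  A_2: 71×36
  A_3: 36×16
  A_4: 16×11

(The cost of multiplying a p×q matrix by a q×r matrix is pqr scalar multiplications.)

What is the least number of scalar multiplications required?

Adjacent pairs: A_1A_2 = 75·71·36 = 191700; A_2A_3 = 71·36·16 = 40896; A_3A_4 = 36·16·11 = 6336.
Length 3: A_1..A_3: k=1: 0+40896+75·71·16=126096; k=2: 191700+0+75·36·16=234900 → min 126096 | A_2..A_4: k=2: 0+6336+71·36·11=34452; k=3: 40896+0+71·16·11=53392 → min 34452.
Length 4: A_1..A_4: k=1: 0+34452+75·71·11=93027; k=2: 191700+6336+75·36·11=227736; k=3: 126096+0+75·16·11=139296 → min 93027.
Optimal order: (A_1 (A_2 (A_3 A_4))) with cost 93027.

93027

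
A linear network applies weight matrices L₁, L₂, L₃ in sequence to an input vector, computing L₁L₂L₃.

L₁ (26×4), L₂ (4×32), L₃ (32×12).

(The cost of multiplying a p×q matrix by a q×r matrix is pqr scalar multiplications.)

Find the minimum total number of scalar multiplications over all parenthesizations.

2784

Order (L₁(L₂L₃)): (L₂L₃): 4×32 by 32×12 → 4×12, cost 4·32·12 = 1536; (L₁(L₂L₃)): 26×4 by 4×12 → 26×12, cost 26·4·12 = 1248; cumulative 2784. Total 2784.
Order ((L₁L₂)L₃): (L₁L₂): 26×4 by 4×32 → 26×32, cost 26·4·32 = 3328; ((L₁L₂)L₃): 26×32 by 32×12 → 26×12, cost 26·32·12 = 9984; cumulative 13312. Total 13312.
Minimum: 2784.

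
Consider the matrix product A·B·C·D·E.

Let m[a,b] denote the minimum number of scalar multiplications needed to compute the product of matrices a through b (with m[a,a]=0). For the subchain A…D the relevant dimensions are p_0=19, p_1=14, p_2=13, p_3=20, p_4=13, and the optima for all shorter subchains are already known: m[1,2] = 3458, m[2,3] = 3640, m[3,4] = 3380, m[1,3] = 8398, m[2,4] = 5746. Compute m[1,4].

9204

m[1,4] = min over k∈[1,3] of m[1,k]+m[k+1,4]+p_{0}·p_k·p_{4}.
k=1: 0 + 5746 + 19·14·13 = 9204; k=2: 3458 + 3380 + 19·13·13 = 10049; k=3: 8398 + 0 + 19·20·13 = 13338.
Minimum: 9204 at k=1.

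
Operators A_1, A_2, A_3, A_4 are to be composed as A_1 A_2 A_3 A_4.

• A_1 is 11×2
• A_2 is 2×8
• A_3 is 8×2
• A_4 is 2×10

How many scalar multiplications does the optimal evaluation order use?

Adjacent pairs: A_1A_2 = 11·2·8 = 176; A_2A_3 = 2·8·2 = 32; A_3A_4 = 8·2·10 = 160.
Length 3: A_1..A_3: k=1: 0+32+11·2·2=76; k=2: 176+0+11·8·2=352 → min 76 | A_2..A_4: k=2: 0+160+2·8·10=320; k=3: 32+0+2·2·10=72 → min 72.
Length 4: A_1..A_4: k=1: 0+72+11·2·10=292; k=2: 176+160+11·8·10=1216; k=3: 76+0+11·2·10=296 → min 292.
Optimal order: (A_1 ((A_2 A_3) A_4)) with cost 292.

292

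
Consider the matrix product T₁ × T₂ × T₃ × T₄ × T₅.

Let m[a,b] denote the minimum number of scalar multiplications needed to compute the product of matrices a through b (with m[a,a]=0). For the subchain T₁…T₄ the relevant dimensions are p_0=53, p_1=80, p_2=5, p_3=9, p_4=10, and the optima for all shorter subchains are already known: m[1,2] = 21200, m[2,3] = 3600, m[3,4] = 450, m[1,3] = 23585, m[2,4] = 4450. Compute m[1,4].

24300

m[1,4] = min over k∈[1,3] of m[1,k]+m[k+1,4]+p_{0}·p_k·p_{4}.
k=1: 0 + 4450 + 53·80·10 = 46850; k=2: 21200 + 450 + 53·5·10 = 24300; k=3: 23585 + 0 + 53·9·10 = 28355.
Minimum: 24300 at k=2.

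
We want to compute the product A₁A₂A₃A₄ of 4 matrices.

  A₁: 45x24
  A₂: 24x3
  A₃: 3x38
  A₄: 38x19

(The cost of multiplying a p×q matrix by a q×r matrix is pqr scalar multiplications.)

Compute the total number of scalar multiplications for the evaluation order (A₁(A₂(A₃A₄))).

(A₃A₄): 3×38 by 38×19 → 3×19, cost 3·38·19 = 2166
(A₂(A₃A₄)): 24×3 by 3×19 → 24×19, cost 24·3·19 = 1368; cumulative 3534
(A₁(A₂(A₃A₄))): 45×24 by 24×19 → 45×19, cost 45·24·19 = 20520; cumulative 24054
Total: 24054 scalar multiplications.

24054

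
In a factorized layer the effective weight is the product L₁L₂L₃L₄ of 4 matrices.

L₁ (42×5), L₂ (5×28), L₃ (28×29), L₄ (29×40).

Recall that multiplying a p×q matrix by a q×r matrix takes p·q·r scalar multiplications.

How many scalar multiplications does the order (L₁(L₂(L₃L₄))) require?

(L₃L₄): 28×29 by 29×40 → 28×40, cost 28·29·40 = 32480
(L₂(L₃L₄)): 5×28 by 28×40 → 5×40, cost 5·28·40 = 5600; cumulative 38080
(L₁(L₂(L₃L₄))): 42×5 by 5×40 → 42×40, cost 42·5·40 = 8400; cumulative 46480
Total: 46480 scalar multiplications.

46480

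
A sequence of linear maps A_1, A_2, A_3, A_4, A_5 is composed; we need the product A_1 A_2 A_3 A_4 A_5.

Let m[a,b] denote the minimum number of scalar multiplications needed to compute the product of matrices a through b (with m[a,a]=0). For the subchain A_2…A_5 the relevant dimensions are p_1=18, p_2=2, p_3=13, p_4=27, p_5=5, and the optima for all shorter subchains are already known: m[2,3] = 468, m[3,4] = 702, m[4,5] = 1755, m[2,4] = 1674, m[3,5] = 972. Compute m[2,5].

m[2,5] = min over k∈[2,4] of m[2,k]+m[k+1,5]+p_{1}·p_k·p_{5}.
k=2: 0 + 972 + 18·2·5 = 1152; k=3: 468 + 1755 + 18·13·5 = 3393; k=4: 1674 + 0 + 18·27·5 = 4104.
Minimum: 1152 at k=2.

1152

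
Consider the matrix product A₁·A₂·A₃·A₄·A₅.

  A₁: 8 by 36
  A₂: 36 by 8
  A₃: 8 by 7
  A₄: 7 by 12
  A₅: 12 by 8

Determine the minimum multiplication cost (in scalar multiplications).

Adjacent pairs: A₁A₂ = 8·36·8 = 2304; A₂A₃ = 36·8·7 = 2016; A₃A₄ = 8·7·12 = 672; A₄A₅ = 7·12·8 = 672.
Length 3: A₁..A₃: k=1: 0+2016+8·36·7=4032; k=2: 2304+0+8·8·7=2752 → min 2752 | A₂..A₄: k=2: 0+672+36·8·12=4128; k=3: 2016+0+36·7·12=5040 → min 4128 | A₃..A₅: k=3: 0+672+8·7·8=1120; k=4: 672+0+8·12·8=1440 → min 1120.
Length 4: A₁..A₄: k=1: 0+4128+8·36·12=7584; k=2: 2304+672+8·8·12=3744; k=3: 2752+0+8·7·12=3424 → min 3424 | A₂..A₅: k=2: 0+1120+36·8·8=3424; k=3: 2016+672+36·7·8=4704; k=4: 4128+0+36·12·8=7584 → min 3424.
Length 5: A₁..A₅: k=1: 0+3424+8·36·8=5728; k=2: 2304+1120+8·8·8=3936; k=3: 2752+672+8·7·8=3872; k=4: 3424+0+8·12·8=4192 → min 3872.
Optimal order: (((A₁·A₂)·A₃)·(A₄·A₅)) with cost 3872.

3872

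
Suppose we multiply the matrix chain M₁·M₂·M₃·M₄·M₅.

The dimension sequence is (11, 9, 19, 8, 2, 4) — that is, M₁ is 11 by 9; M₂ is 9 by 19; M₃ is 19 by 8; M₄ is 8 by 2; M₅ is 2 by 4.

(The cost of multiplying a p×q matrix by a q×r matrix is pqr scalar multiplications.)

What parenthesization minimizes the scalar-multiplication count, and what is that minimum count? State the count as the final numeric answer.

932

Adjacent pairs: M₁M₂ = 11·9·19 = 1881; M₂M₃ = 9·19·8 = 1368; M₃M₄ = 19·8·2 = 304; M₄M₅ = 8·2·4 = 64.
Length 3: M₁..M₃: k=1: 0+1368+11·9·8=2160; k=2: 1881+0+11·19·8=3553 → min 2160 | M₂..M₄: k=2: 0+304+9·19·2=646; k=3: 1368+0+9·8·2=1512 → min 646 | M₃..M₅: k=3: 0+64+19·8·4=672; k=4: 304+0+19·2·4=456 → min 456.
Length 4: M₁..M₄: k=1: 0+646+11·9·2=844; k=2: 1881+304+11·19·2=2603; k=3: 2160+0+11·8·2=2336 → min 844 | M₂..M₅: k=2: 0+456+9·19·4=1140; k=3: 1368+64+9·8·4=1720; k=4: 646+0+9·2·4=718 → min 718.
Length 5: M₁..M₅: k=1: 0+718+11·9·4=1114; k=2: 1881+456+11·19·4=3173; k=3: 2160+64+11·8·4=2576; k=4: 844+0+11·2·4=932 → min 932.
Optimal parenthesization: ((M₁·(M₂·(M₃·M₄)))·M₅) with cost 932.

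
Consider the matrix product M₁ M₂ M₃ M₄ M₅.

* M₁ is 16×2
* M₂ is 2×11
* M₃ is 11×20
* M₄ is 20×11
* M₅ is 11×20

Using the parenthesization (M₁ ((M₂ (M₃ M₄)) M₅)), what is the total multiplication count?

3742

(M₃ M₄): 11×20 by 20×11 → 11×11, cost 11·20·11 = 2420
(M₂ (M₃ M₄)): 2×11 by 11×11 → 2×11, cost 2·11·11 = 242; cumulative 2662
((M₂ (M₃ M₄)) M₅): 2×11 by 11×20 → 2×20, cost 2·11·20 = 440; cumulative 3102
(M₁ ((M₂ (M₃ M₄)) M₅)): 16×2 by 2×20 → 16×20, cost 16·2·20 = 640; cumulative 3742
Total: 3742 scalar multiplications.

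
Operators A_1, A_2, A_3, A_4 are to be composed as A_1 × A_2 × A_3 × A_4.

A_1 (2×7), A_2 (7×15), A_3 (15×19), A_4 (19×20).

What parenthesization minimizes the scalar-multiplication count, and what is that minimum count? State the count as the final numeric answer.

1540

Adjacent pairs: A_1A_2 = 2·7·15 = 210; A_2A_3 = 7·15·19 = 1995; A_3A_4 = 15·19·20 = 5700.
Length 3: A_1..A_3: k=1: 0+1995+2·7·19=2261; k=2: 210+0+2·15·19=780 → min 780 | A_2..A_4: k=2: 0+5700+7·15·20=7800; k=3: 1995+0+7·19·20=4655 → min 4655.
Length 4: A_1..A_4: k=1: 0+4655+2·7·20=4935; k=2: 210+5700+2·15·20=6510; k=3: 780+0+2·19·20=1540 → min 1540.
Optimal parenthesization: (((A_1 × A_2) × A_3) × A_4) with cost 1540.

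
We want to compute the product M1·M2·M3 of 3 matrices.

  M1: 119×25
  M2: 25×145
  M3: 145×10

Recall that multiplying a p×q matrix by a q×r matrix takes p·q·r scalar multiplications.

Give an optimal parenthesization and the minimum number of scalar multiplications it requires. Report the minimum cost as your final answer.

66000

(M1·(M2·M3)): cost 66000.
((M1·M2)·M3): cost 603925.
Optimal: (M1·(M2·M3)) with cost 66000.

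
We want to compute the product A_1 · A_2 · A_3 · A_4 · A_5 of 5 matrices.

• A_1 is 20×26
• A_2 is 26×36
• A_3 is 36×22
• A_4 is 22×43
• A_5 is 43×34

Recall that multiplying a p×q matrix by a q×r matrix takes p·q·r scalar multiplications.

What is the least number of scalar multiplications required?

79156

Adjacent pairs: A_1A_2 = 20·26·36 = 18720; A_2A_3 = 26·36·22 = 20592; A_3A_4 = 36·22·43 = 34056; A_4A_5 = 22·43·34 = 32164.
Length 3: A_1..A_3: k=1: 0+20592+20·26·22=32032; k=2: 18720+0+20·36·22=34560 → min 32032 | A_2..A_4: k=2: 0+34056+26·36·43=74304; k=3: 20592+0+26·22·43=45188 → min 45188 | A_3..A_5: k=3: 0+32164+36·22·34=59092; k=4: 34056+0+36·43·34=86688 → min 59092.
Length 4: A_1..A_4: k=1: 0+45188+20·26·43=67548; k=2: 18720+34056+20·36·43=83736; k=3: 32032+0+20·22·43=50952 → min 50952 | A_2..A_5: k=2: 0+59092+26·36·34=90916; k=3: 20592+32164+26·22·34=72204; k=4: 45188+0+26·43·34=83200 → min 72204.
Length 5: A_1..A_5: k=1: 0+72204+20·26·34=89884; k=2: 18720+59092+20·36·34=102292; k=3: 32032+32164+20·22·34=79156; k=4: 50952+0+20·43·34=80192 → min 79156.
Optimal order: ((A_1 · (A_2 · A_3)) · (A_4 · A_5)) with cost 79156.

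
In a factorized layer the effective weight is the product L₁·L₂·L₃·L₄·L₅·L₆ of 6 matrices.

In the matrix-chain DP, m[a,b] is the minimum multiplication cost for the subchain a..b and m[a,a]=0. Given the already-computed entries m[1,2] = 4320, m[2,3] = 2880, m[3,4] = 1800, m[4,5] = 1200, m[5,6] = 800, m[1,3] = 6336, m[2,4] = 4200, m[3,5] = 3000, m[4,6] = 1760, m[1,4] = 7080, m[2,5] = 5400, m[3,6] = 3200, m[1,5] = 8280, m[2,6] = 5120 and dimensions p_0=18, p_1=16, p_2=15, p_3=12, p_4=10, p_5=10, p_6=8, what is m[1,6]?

7424

m[1,6] = min over k∈[1,5] of m[1,k]+m[k+1,6]+p_{0}·p_k·p_{6}.
k=1: 0 + 5120 + 18·16·8 = 7424; k=2: 4320 + 3200 + 18·15·8 = 9680; k=3: 6336 + 1760 + 18·12·8 = 9824; k=4: 7080 + 800 + 18·10·8 = 9320; k=5: 8280 + 0 + 18·10·8 = 9720.
Minimum: 7424 at k=1.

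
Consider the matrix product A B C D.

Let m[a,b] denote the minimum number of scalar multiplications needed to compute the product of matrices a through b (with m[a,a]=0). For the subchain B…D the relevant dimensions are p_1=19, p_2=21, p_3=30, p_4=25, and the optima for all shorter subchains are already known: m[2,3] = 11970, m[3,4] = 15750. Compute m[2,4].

25725

m[2,4] = min over k∈[2,3] of m[2,k]+m[k+1,4]+p_{1}·p_k·p_{4}.
k=2: 0 + 15750 + 19·21·25 = 25725; k=3: 11970 + 0 + 19·30·25 = 26220.
Minimum: 25725 at k=2.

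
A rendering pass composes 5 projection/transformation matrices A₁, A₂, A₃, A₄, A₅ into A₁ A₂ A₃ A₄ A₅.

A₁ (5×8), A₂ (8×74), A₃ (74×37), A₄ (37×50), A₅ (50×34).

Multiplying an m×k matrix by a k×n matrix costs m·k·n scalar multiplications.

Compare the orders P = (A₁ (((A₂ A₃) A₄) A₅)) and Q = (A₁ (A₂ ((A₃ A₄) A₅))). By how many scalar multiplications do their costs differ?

232524

Order P = (A₁ (((A₂ A₃) A₄) A₅)): (A₂ A₃): 8×74 by 74×37 → 8×37, cost 8·74·37 = 21904; ((A₂ A₃) A₄): 8×37 by 37×50 → 8×50, cost 8·37·50 = 14800; cumulative 36704; (((A₂ A₃) A₄) A₅): 8×50 by 50×34 → 8×34, cost 8·50·34 = 13600; cumulative 50304; (A₁ (((A₂ A₃) A₄) A₅)): 5×8 by 8×34 → 5×34, cost 5·8·34 = 1360; cumulative 51664. Total 51664.
Order Q = (A₁ (A₂ ((A₃ A₄) A₅))): (A₃ A₄): 74×37 by 37×50 → 74×50, cost 74·37·50 = 136900; ((A₃ A₄) A₅): 74×50 by 50×34 → 74×34, cost 74·50·34 = 125800; cumulative 262700; (A₂ ((A₃ A₄) A₅)): 8×74 by 74×34 → 8×34, cost 8·74·34 = 20128; cumulative 282828; (A₁ (A₂ ((A₃ A₄) A₅))): 5×8 by 8×34 → 5×34, cost 5·8·34 = 1360; cumulative 284188. Total 284188.
Difference: |51664 − 284188| = 232524.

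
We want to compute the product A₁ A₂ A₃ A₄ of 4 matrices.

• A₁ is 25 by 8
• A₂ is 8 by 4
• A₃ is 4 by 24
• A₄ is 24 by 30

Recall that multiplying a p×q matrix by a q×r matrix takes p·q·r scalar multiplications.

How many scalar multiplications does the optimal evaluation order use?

Adjacent pairs: A₁A₂ = 25·8·4 = 800; A₂A₃ = 8·4·24 = 768; A₃A₄ = 4·24·30 = 2880.
Length 3: A₁..A₃: k=1: 0+768+25·8·24=5568; k=2: 800+0+25·4·24=3200 → min 3200 | A₂..A₄: k=2: 0+2880+8·4·30=3840; k=3: 768+0+8·24·30=6528 → min 3840.
Length 4: A₁..A₄: k=1: 0+3840+25·8·30=9840; k=2: 800+2880+25·4·30=6680; k=3: 3200+0+25·24·30=21200 → min 6680.
Optimal order: ((A₁ A₂) (A₃ A₄)) with cost 6680.

6680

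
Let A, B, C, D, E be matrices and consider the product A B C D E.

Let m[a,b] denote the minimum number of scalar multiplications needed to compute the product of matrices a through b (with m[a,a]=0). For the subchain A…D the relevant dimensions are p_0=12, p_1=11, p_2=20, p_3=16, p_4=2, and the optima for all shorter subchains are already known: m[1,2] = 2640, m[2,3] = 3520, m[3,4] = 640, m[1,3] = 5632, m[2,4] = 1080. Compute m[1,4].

m[1,4] = min over k∈[1,3] of m[1,k]+m[k+1,4]+p_{0}·p_k·p_{4}.
k=1: 0 + 1080 + 12·11·2 = 1344; k=2: 2640 + 640 + 12·20·2 = 3760; k=3: 5632 + 0 + 12·16·2 = 6016.
Minimum: 1344 at k=1.

1344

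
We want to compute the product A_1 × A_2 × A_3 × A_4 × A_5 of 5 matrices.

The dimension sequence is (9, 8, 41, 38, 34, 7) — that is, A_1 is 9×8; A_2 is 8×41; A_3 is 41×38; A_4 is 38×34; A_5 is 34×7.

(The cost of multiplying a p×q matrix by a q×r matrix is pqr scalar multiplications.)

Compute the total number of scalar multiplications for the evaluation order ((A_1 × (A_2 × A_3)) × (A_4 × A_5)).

(A_2 × A_3): 8×41 by 41×38 → 8×38, cost 8·41·38 = 12464
(A_1 × (A_2 × A_3)): 9×8 by 8×38 → 9×38, cost 9·8·38 = 2736; cumulative 15200
(A_4 × A_5): 38×34 by 34×7 → 38×7, cost 38·34·7 = 9044
((A_1 × (A_2 × A_3)) × (A_4 × A_5)): 9×38 by 38×7 → 9×7, cost 9·38·7 = 2394; cumulative 26638
Total: 26638 scalar multiplications.

26638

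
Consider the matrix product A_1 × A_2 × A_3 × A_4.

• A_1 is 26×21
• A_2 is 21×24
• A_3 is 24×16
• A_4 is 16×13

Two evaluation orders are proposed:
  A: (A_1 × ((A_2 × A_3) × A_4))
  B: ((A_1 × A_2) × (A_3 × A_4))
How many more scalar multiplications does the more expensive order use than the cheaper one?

Order A = (A_1 × ((A_2 × A_3) × A_4)): (A_2 × A_3): 21×24 by 24×16 → 21×16, cost 21·24·16 = 8064; ((A_2 × A_3) × A_4): 21×16 by 16×13 → 21×13, cost 21·16·13 = 4368; cumulative 12432; (A_1 × ((A_2 × A_3) × A_4)): 26×21 by 21×13 → 26×13, cost 26·21·13 = 7098; cumulative 19530. Total 19530.
Order B = ((A_1 × A_2) × (A_3 × A_4)): (A_1 × A_2): 26×21 by 21×24 → 26×24, cost 26·21·24 = 13104; (A_3 × A_4): 24×16 by 16×13 → 24×13, cost 24·16·13 = 4992; ((A_1 × A_2) × (A_3 × A_4)): 26×24 by 24×13 → 26×13, cost 26·24·13 = 8112; cumulative 26208. Total 26208.
Difference: |19530 − 26208| = 6678.

6678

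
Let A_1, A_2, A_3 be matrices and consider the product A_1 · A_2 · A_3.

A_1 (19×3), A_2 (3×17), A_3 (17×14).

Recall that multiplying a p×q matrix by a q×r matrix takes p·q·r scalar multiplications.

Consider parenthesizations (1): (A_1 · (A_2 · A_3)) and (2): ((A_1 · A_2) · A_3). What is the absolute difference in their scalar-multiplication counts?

Order (1) = (A_1 · (A_2 · A_3)): (A_2 · A_3): 3×17 by 17×14 → 3×14, cost 3·17·14 = 714; (A_1 · (A_2 · A_3)): 19×3 by 3×14 → 19×14, cost 19·3·14 = 798; cumulative 1512. Total 1512.
Order (2) = ((A_1 · A_2) · A_3): (A_1 · A_2): 19×3 by 3×17 → 19×17, cost 19·3·17 = 969; ((A_1 · A_2) · A_3): 19×17 by 17×14 → 19×14, cost 19·17·14 = 4522; cumulative 5491. Total 5491.
Difference: |1512 − 5491| = 3979.

3979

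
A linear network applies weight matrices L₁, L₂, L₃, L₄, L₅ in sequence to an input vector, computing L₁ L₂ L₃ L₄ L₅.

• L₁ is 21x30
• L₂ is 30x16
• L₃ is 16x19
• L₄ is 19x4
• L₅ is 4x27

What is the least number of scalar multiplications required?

7924

Adjacent pairs: L₁L₂ = 21·30·16 = 10080; L₂L₃ = 30·16·19 = 9120; L₃L₄ = 16·19·4 = 1216; L₄L₅ = 19·4·27 = 2052.
Length 3: L₁..L₃: k=1: 0+9120+21·30·19=21090; k=2: 10080+0+21·16·19=16464 → min 16464 | L₂..L₄: k=2: 0+1216+30·16·4=3136; k=3: 9120+0+30·19·4=11400 → min 3136 | L₃..L₅: k=3: 0+2052+16·19·27=10260; k=4: 1216+0+16·4·27=2944 → min 2944.
Length 4: L₁..L₄: k=1: 0+3136+21·30·4=5656; k=2: 10080+1216+21·16·4=12640; k=3: 16464+0+21·19·4=18060 → min 5656 | L₂..L₅: k=2: 0+2944+30·16·27=15904; k=3: 9120+2052+30·19·27=26562; k=4: 3136+0+30·4·27=6376 → min 6376.
Length 5: L₁..L₅: k=1: 0+6376+21·30·27=23386; k=2: 10080+2944+21·16·27=22096; k=3: 16464+2052+21·19·27=29289; k=4: 5656+0+21·4·27=7924 → min 7924.
Optimal order: ((L₁ (L₂ (L₃ L₄))) L₅) with cost 7924.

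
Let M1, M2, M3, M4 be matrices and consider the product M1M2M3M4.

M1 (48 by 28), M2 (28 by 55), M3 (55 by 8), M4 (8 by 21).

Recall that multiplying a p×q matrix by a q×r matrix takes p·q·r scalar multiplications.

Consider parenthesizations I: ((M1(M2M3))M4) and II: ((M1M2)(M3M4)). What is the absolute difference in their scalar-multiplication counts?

107464

Order I = ((M1(M2M3))M4): (M2M3): 28×55 by 55×8 → 28×8, cost 28·55·8 = 12320; (M1(M2M3)): 48×28 by 28×8 → 48×8, cost 48·28·8 = 10752; cumulative 23072; ((M1(M2M3))M4): 48×8 by 8×21 → 48×21, cost 48·8·21 = 8064; cumulative 31136. Total 31136.
Order II = ((M1M2)(M3M4)): (M1M2): 48×28 by 28×55 → 48×55, cost 48·28·55 = 73920; (M3M4): 55×8 by 8×21 → 55×21, cost 55·8·21 = 9240; ((M1M2)(M3M4)): 48×55 by 55×21 → 48×21, cost 48·55·21 = 55440; cumulative 138600. Total 138600.
Difference: |31136 − 138600| = 107464.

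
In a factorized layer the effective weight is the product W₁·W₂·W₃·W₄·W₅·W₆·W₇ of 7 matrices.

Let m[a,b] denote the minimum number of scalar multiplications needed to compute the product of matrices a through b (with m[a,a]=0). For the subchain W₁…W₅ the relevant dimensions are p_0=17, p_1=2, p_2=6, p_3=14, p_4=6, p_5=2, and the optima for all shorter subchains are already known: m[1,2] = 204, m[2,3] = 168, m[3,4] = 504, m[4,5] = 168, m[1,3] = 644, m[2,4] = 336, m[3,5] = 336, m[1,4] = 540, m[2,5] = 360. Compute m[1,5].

m[1,5] = min over k∈[1,4] of m[1,k]+m[k+1,5]+p_{0}·p_k·p_{5}.
k=1: 0 + 360 + 17·2·2 = 428; k=2: 204 + 336 + 17·6·2 = 744; k=3: 644 + 168 + 17·14·2 = 1288; k=4: 540 + 0 + 17·6·2 = 744.
Minimum: 428 at k=1.

428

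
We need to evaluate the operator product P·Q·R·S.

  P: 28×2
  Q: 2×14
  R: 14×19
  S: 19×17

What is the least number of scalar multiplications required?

2130

Adjacent pairs: PQ = 28·2·14 = 784; QR = 2·14·19 = 532; RS = 14·19·17 = 4522.
Length 3: P..R: k=1: 0+532+28·2·19=1596; k=2: 784+0+28·14·19=8232 → min 1596 | Q..S: k=2: 0+4522+2·14·17=4998; k=3: 532+0+2·19·17=1178 → min 1178.
Length 4: P..S: k=1: 0+1178+28·2·17=2130; k=2: 784+4522+28·14·17=11970; k=3: 1596+0+28·19·17=10640 → min 2130.
Optimal order: (P·((Q·R)·S)) with cost 2130.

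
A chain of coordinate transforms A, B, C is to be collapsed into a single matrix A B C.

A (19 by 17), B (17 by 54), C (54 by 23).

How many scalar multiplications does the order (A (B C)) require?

(B C): 17×54 by 54×23 → 17×23, cost 17·54·23 = 21114
(A (B C)): 19×17 by 17×23 → 19×23, cost 19·17·23 = 7429; cumulative 28543
Total: 28543 scalar multiplications.

28543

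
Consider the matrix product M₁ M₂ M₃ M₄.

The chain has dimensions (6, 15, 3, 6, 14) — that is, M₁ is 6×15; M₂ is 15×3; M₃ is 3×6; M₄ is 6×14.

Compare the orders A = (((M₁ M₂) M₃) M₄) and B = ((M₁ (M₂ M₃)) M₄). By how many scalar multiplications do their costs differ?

Order A = (((M₁ M₂) M₃) M₄): (M₁ M₂): 6×15 by 15×3 → 6×3, cost 6·15·3 = 270; ((M₁ M₂) M₃): 6×3 by 3×6 → 6×6, cost 6·3·6 = 108; cumulative 378; (((M₁ M₂) M₃) M₄): 6×6 by 6×14 → 6×14, cost 6·6·14 = 504; cumulative 882. Total 882.
Order B = ((M₁ (M₂ M₃)) M₄): (M₂ M₃): 15×3 by 3×6 → 15×6, cost 15·3·6 = 270; (M₁ (M₂ M₃)): 6×15 by 15×6 → 6×6, cost 6·15·6 = 540; cumulative 810; ((M₁ (M₂ M₃)) M₄): 6×6 by 6×14 → 6×14, cost 6·6·14 = 504; cumulative 1314. Total 1314.
Difference: |882 − 1314| = 432.

432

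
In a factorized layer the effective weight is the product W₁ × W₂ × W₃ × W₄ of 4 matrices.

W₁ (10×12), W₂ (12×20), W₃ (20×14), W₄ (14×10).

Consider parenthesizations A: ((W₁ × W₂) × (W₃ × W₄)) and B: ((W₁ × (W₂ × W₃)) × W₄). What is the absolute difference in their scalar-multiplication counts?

Order A = ((W₁ × W₂) × (W₃ × W₄)): (W₁ × W₂): 10×12 by 12×20 → 10×20, cost 10·12·20 = 2400; (W₃ × W₄): 20×14 by 14×10 → 20×10, cost 20·14·10 = 2800; ((W₁ × W₂) × (W₃ × W₄)): 10×20 by 20×10 → 10×10, cost 10·20·10 = 2000; cumulative 7200. Total 7200.
Order B = ((W₁ × (W₂ × W₃)) × W₄): (W₂ × W₃): 12×20 by 20×14 → 12×14, cost 12·20·14 = 3360; (W₁ × (W₂ × W₃)): 10×12 by 12×14 → 10×14, cost 10·12·14 = 1680; cumulative 5040; ((W₁ × (W₂ × W₃)) × W₄): 10×14 by 14×10 → 10×10, cost 10·14·10 = 1400; cumulative 6440. Total 6440.
Difference: |7200 − 6440| = 760.

760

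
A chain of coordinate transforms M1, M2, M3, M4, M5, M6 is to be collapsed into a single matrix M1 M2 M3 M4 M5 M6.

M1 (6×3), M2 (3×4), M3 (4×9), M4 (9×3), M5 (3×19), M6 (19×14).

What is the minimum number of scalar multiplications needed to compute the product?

Adjacent pairs: M1M2 = 6·3·4 = 72; M2M3 = 3·4·9 = 108; M3M4 = 4·9·3 = 108; M4M5 = 9·3·19 = 513; M5M6 = 3·19·14 = 798.
Length 3: M1..M3: k=1: 0+108+6·3·9=270; k=2: 72+0+6·4·9=288 → min 270 | M2..M4: k=2: 0+108+3·4·3=144; k=3: 108+0+3·9·3=189 → min 144 | M3..M5: k=3: 0+513+4·9·19=1197; k=4: 108+0+4·3·19=336 → min 336 | M4..M6: k=4: 0+798+9·3·14=1176; k=5: 513+0+9·19·14=2907 → min 1176.
Length 4: M1..M4: k=1: 0+144+6·3·3=198; k=2: 72+108+6·4·3=252; k=3: 270+0+6·9·3=432 → min 198 | M2..M5: k=2: 0+336+3·4·19=564; k=3: 108+513+3·9·19=1134; k=4: 144+0+3·3·19=315 → min 315 | M3..M6: k=3: 0+1176+4·9·14=1680; k=4: 108+798+4·3·14=1074; k=5: 336+0+4·19·14=1400 → min 1074.
Length 5: M1..M5: k=1: 0+315+6·3·19=657; k=2: 72+336+6·4·19=864; k=3: 270+513+6·9·19=1809; k=4: 198+0+6·3·19=540 → min 540 | M2..M6: k=2: 0+1074+3·4·14=1242; k=3: 108+1176+3·9·14=1662; k=4: 144+798+3·3·14=1068; k=5: 315+0+3·19·14=1113 → min 1068.
Length 6: M1..M6: k=1: 0+1068+6·3·14=1320; k=2: 72+1074+6·4·14=1482; k=3: 270+1176+6·9·14=2202; k=4: 198+798+6·3·14=1248; k=5: 540+0+6·19·14=2136 → min 1248.
Optimal order: ((M1 (M2 (M3 M4))) (M5 M6)) with cost 1248.

1248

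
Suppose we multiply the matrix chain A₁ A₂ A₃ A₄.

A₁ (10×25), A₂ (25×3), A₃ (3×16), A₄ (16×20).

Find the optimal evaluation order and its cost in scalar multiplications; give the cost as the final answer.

2310

Adjacent pairs: A₁A₂ = 10·25·3 = 750; A₂A₃ = 25·3·16 = 1200; A₃A₄ = 3·16·20 = 960.
Length 3: A₁..A₃: k=1: 0+1200+10·25·16=5200; k=2: 750+0+10·3·16=1230 → min 1230 | A₂..A₄: k=2: 0+960+25·3·20=2460; k=3: 1200+0+25·16·20=9200 → min 2460.
Length 4: A₁..A₄: k=1: 0+2460+10·25·20=7460; k=2: 750+960+10·3·20=2310; k=3: 1230+0+10·16·20=4430 → min 2310.
Optimal parenthesization: ((A₁ A₂) (A₃ A₄)) with cost 2310.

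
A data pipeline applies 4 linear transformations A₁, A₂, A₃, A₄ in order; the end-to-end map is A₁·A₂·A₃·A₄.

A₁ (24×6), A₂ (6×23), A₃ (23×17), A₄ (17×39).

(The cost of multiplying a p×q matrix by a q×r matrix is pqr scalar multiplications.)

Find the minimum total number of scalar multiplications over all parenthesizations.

Adjacent pairs: A₁A₂ = 24·6·23 = 3312; A₂A₃ = 6·23·17 = 2346; A₃A₄ = 23·17·39 = 15249.
Length 3: A₁..A₃: k=1: 0+2346+24·6·17=4794; k=2: 3312+0+24·23·17=12696 → min 4794 | A₂..A₄: k=2: 0+15249+6·23·39=20631; k=3: 2346+0+6·17·39=6324 → min 6324.
Length 4: A₁..A₄: k=1: 0+6324+24·6·39=11940; k=2: 3312+15249+24·23·39=40089; k=3: 4794+0+24·17·39=20706 → min 11940.
Optimal order: (A₁·((A₂·A₃)·A₄)) with cost 11940.

11940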